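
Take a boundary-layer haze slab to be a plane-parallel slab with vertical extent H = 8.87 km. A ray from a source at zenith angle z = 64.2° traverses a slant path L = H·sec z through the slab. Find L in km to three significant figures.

20.4 km

sec z = 1/cos 64.2° = 2.2976.
L = 8.87 × 2.2976 = 20.380 km.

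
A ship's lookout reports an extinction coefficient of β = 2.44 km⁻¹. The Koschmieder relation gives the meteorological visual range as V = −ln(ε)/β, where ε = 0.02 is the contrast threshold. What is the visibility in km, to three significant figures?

1.60 km

V = −ln(0.02) / 2.44 = 3.912 / 2.44 = 1.6033 km.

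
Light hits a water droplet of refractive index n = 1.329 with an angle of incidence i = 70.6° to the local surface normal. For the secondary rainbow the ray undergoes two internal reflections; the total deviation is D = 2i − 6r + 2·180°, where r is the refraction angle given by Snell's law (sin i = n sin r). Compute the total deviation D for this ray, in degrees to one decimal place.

sin r = sin 70.6° / 1.329 = 0.9432/1.329 = 0.7097; r = 45.21°.
D = 2·70.6° − 6·45.21° + 2·180° = 141.20° − 271.27° + 360° = 229.93°.

229.9°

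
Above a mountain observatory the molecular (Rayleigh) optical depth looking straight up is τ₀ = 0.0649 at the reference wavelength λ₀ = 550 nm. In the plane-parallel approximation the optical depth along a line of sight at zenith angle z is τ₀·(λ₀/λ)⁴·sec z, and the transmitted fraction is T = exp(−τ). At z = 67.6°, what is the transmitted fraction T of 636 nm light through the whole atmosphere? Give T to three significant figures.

sec 67.6° = 2.6242.
τ = 0.0649 × (550/636)⁴ × 2.6242 = 0.0649 × 0.5593 × 2.6242 = 0.0952.
T = exp(−0.0952) = 0.9091.

0.909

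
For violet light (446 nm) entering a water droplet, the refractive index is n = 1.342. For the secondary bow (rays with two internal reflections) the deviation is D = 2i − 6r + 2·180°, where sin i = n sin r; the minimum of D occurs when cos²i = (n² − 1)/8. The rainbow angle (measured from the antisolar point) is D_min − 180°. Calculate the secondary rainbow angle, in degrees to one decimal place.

53.2°

cos²i = (1.80096 − 1)/8 = 0.10012; i = arccos(0.31642) = 71.554°.
sin r = sin 71.554°/1.342 = 0.70687; r = 44.981°.
D_min = 2·71.554° − 6·44.981° + 360° = 233.222°.
Rainbow angle = D_min − 180° = 53.222°.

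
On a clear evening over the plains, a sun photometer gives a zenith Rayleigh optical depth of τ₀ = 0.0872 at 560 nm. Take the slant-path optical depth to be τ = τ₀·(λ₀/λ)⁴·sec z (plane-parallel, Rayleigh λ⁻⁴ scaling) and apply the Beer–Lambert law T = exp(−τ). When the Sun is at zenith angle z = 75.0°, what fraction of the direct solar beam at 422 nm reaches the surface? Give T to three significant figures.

0.352

sec 75.0° = 3.8637.
τ = 0.0872 × (560/422)⁴ × 3.8637 = 0.0872 × 3.1010 × 3.8637 = 1.0448.
T = exp(−1.0448) = 0.3518.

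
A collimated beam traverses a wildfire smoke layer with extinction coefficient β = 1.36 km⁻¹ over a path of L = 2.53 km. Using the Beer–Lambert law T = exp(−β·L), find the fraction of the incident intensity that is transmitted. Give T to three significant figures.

τ = β·L = 1.36 × 2.53 = 3.4408.
T = exp(−3.4408) = 0.0320.

0.0320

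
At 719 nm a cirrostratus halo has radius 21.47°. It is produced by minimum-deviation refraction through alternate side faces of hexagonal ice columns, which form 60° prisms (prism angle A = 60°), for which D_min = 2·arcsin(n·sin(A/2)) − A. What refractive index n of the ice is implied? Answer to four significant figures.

Rearranging: n = sin((D_min + A)/2) / sin(A/2).
(D_min + A)/2 = (21.47° + 60°)/2 = 40.735°.
n = sin 40.735° / sin 30° = 0.6526 / 0.5000 = 1.3051.

1.305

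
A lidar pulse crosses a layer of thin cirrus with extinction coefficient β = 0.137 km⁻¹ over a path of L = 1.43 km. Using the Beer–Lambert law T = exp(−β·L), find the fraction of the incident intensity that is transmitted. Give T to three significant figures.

τ = β·L = 0.137 × 1.43 = 0.1959.
T = exp(−0.1959) = 0.8221.

0.822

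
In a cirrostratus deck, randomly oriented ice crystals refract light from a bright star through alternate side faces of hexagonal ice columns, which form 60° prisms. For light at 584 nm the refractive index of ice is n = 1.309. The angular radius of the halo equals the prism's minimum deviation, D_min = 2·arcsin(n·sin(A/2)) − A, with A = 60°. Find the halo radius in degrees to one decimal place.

n·sin(A/2) = 1.309 × sin 30° = 1.309 × 0.5000 = 0.6545.
D_min = 2·arcsin(0.6545) − 60° = 2 × 40.882° − 60° = 21.763°.

21.8°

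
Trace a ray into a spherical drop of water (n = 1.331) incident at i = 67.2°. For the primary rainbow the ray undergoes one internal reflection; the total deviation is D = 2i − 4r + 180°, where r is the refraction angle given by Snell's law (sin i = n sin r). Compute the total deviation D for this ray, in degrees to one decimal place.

sin r = sin 67.2° / 1.331 = 0.9219/1.331 = 0.6926; r = 43.84°.
D = 2·67.2° − 4·43.84° + 180° = 134.40° − 175.35° + 180° = 139.05°.

139.1°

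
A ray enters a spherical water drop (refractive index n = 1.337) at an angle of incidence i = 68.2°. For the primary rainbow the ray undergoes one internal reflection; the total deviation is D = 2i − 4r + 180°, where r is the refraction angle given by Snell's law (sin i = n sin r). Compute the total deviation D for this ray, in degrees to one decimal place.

140.5°

sin r = sin 68.2° / 1.337 = 0.9285/1.337 = 0.6945; r = 43.98°.
D = 2·68.2° − 4·43.98° + 180° = 136.40° − 175.94° + 180° = 140.46°.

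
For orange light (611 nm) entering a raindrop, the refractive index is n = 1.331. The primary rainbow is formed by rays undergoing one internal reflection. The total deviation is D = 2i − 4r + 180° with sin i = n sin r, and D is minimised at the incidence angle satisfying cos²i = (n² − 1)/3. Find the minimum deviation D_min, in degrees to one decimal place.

cos²i = (1.77156 − 1)/3 = 0.25719; i = arccos(0.50714) = 59.527°.
sin r = sin 59.527°/1.331 = 0.64753; r = 40.356°.
D_min = 2·59.527° − 4·40.356° + 180° = 137.630°.

137.6°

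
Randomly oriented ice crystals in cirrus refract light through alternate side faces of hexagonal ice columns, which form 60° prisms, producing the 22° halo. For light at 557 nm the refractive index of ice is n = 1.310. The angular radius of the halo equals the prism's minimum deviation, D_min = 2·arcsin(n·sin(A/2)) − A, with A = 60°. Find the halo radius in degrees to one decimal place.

n·sin(A/2) = 1.310 × sin 30° = 1.310 × 0.5000 = 0.6550.
D_min = 2·arcsin(0.6550) − 60° = 2 × 40.920° − 60° = 21.839°.

21.8°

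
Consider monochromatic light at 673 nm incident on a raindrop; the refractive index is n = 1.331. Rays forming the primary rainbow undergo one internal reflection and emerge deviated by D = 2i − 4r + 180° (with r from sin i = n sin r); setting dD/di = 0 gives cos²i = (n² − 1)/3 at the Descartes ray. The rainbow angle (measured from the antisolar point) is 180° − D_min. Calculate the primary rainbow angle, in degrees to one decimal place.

42.4°

cos²i = (1.77156 − 1)/3 = 0.25719; i = arccos(0.50714) = 59.527°.
sin r = sin 59.527°/1.331 = 0.64753; r = 40.356°.
D_min = 2·59.527° − 4·40.356° + 180° = 137.630°.
Rainbow angle = 180° − D_min = 42.370°.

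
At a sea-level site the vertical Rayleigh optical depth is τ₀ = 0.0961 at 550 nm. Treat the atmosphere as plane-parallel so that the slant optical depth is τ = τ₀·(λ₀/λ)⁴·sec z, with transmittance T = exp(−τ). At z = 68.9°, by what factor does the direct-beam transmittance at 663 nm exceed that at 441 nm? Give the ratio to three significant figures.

1.68

Airmass: sec 68.9° = 2.7778.
τ(663 nm) = 0.0961 × (550/663)⁴ × 2.7778 = 0.0961 × 0.4736 × 2.7778 = 0.1264.
τ(441 nm) = 0.0961 × (550/441)⁴ × 2.7778 = 0.0961 × 2.4193 × 2.7778 = 0.6458.
T(663)/T(441) = exp(τ_B − τ_A) = exp(0.5194) = 1.6810.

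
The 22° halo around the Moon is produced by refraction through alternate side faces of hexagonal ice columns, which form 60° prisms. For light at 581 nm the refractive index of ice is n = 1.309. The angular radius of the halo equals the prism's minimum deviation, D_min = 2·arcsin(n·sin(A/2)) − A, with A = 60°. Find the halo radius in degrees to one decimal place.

21.8°

n·sin(A/2) = 1.309 × sin 30° = 1.309 × 0.5000 = 0.6545.
D_min = 2·arcsin(0.6545) − 60° = 2 × 40.882° − 60° = 21.763°.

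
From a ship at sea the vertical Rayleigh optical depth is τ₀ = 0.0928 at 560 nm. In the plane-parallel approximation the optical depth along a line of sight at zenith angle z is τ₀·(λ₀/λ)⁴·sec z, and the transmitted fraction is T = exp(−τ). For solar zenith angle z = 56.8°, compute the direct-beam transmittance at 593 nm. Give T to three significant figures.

0.874

sec 56.8° = 1.8263.
τ = 0.0928 × (560/593)⁴ × 1.8263 = 0.0928 × 0.7953 × 1.8263 = 0.1348.
T = exp(−0.1348) = 0.8739.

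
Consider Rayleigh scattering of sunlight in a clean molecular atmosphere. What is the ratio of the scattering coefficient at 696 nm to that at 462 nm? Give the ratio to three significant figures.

0.194

Rayleigh scattering ∝ λ⁻⁴, so the ratio of coefficients is the inverse fourth power of the wavelength ratio.
σ(696)/σ(462) = (462/696)⁴ = (0.6638)⁴ = 0.1941.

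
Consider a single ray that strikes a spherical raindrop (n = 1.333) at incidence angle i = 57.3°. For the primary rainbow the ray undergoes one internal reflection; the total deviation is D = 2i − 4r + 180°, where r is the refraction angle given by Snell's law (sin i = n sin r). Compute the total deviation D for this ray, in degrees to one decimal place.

sin r = sin 57.3° / 1.333 = 0.8415/1.333 = 0.6313; r = 39.15°.
D = 2·57.3° − 4·39.15° + 180° = 114.60° − 156.58° + 180° = 138.02°.

138.0°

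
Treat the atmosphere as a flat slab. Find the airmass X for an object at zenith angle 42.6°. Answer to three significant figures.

X = sec z = 1/cos 42.6° = 1/0.7361 = 1.3585.

1.36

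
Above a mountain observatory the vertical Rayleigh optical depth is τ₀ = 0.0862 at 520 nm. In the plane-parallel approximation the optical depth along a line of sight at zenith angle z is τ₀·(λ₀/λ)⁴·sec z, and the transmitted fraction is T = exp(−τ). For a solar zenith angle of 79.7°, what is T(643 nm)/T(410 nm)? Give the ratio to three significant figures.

Airmass: sec 79.7° = 5.5928.
τ(643 nm) = 0.0862 × (520/643)⁴ × 5.5928 = 0.0862 × 0.4277 × 5.5928 = 0.2062.
τ(410 nm) = 0.0862 × (520/410)⁴ × 5.5928 = 0.0862 × 2.5875 × 5.5928 = 1.2474.
T(643)/T(410) = exp(τ_B − τ_A) = exp(1.0412) = 2.8326.

2.83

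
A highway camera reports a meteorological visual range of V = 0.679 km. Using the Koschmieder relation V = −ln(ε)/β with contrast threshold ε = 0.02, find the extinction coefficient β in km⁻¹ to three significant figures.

β = −ln(0.02) / V = 3.912 / 0.679 = 5.7614 km⁻¹.

5.76 km⁻¹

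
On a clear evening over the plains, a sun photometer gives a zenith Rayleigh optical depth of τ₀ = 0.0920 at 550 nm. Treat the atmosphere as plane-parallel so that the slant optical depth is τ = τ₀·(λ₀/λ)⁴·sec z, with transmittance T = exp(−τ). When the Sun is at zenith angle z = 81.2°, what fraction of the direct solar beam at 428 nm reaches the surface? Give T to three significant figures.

sec 81.2° = 6.5366.
τ = 0.0920 × (550/428)⁴ × 6.5366 = 0.0920 × 2.7269 × 6.5366 = 1.6399.
T = exp(−1.6399) = 0.1940.

0.194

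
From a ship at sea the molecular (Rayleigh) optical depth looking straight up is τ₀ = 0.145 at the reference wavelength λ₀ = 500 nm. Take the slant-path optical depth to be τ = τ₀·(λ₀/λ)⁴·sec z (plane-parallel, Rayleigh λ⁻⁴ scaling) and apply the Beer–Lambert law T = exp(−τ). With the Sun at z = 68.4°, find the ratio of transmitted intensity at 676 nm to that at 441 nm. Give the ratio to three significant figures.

Airmass: sec 68.4° = 2.7165.
τ(676 nm) = 0.145 × (500/676)⁴ × 2.7165 = 0.145 × 0.2993 × 2.7165 = 0.1179.
τ(441 nm) = 0.145 × (500/441)⁴ × 2.7165 = 0.145 × 1.6524 × 2.7165 = 0.6509.
T(676)/T(441) = exp(τ_B − τ_A) = exp(0.5330) = 1.7040.

1.70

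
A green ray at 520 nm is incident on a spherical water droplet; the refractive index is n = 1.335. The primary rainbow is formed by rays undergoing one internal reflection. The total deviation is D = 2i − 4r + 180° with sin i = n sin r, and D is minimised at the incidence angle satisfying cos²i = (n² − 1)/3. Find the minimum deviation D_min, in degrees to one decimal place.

cos²i = (1.78222 − 1)/3 = 0.26074; i = arccos(0.51063) = 59.294°.
sin r = sin 59.294°/1.335 = 0.64405; r = 40.094°.
D_min = 2·59.294° − 4·40.094° + 180° = 138.212°.

138.2°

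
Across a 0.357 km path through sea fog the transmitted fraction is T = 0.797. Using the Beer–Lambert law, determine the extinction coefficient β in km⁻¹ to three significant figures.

0.636 km⁻¹

Beer–Lambert: T = exp(−βL) ⇒ β = −ln(T)/L = −ln(0.797)/0.357 = 0.2269/0.357 = 0.6356 km⁻¹.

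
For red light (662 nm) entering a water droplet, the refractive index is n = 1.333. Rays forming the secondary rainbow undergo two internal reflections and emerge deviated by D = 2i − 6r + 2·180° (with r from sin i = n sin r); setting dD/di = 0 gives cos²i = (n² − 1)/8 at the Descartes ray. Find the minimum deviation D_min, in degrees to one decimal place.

cos²i = (1.77689 − 1)/8 = 0.09711; i = arccos(0.31163) = 71.843°.
sin r = sin 71.843°/1.333 = 0.71283; r = 45.466°.
D_min = 2·71.843° − 6·45.466° + 360° = 230.891°.

230.9°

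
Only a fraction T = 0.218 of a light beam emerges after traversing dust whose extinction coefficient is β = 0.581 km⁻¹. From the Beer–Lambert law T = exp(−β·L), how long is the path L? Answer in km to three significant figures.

2.62 km

Beer–Lambert: T = exp(−βL) ⇒ L = −ln(T)/β = −ln(0.218)/0.581 = 1.5233/0.581 = 2.622 km.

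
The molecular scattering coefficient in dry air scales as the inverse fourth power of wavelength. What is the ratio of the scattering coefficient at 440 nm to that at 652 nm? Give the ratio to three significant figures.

4.82

Rayleigh scattering ∝ λ⁻⁴, so the ratio of coefficients is the inverse fourth power of the wavelength ratio.
σ(440)/σ(652) = (652/440)⁴ = (1.4818)⁴ = 4.821.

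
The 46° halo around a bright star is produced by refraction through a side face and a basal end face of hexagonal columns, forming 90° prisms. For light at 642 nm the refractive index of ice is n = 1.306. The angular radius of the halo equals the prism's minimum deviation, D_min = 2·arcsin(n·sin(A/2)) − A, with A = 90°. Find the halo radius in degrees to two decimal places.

44.88°

n·sin(A/2) = 1.306 × sin 45° = 1.306 × 0.7071 = 0.9235.
D_min = 2·arcsin(0.9235) − 90° = 2 × 67.440° − 90° = 44.881°.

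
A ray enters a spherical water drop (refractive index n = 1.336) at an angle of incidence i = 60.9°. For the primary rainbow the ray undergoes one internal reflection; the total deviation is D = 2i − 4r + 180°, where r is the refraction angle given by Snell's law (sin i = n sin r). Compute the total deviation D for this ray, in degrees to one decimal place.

sin r = sin 60.9° / 1.336 = 0.8738/1.336 = 0.6540; r = 40.85°.
D = 2·60.9° − 4·40.85° + 180° = 121.80° − 163.38° + 180° = 138.42°.

138.4°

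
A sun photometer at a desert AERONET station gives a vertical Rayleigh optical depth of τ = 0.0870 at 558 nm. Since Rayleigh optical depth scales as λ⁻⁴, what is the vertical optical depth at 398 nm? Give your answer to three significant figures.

0.336

τ(398 nm) = τ(558 nm) × (558/398)⁴ = 0.0870 × (1.4020)⁴ = 0.0870 × 3.8637 = 0.3361.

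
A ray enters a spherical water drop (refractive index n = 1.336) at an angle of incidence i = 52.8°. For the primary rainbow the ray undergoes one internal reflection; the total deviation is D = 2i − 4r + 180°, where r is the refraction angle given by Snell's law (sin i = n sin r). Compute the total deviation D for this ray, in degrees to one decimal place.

139.2°

sin r = sin 52.8° / 1.336 = 0.7965/1.336 = 0.5962; r = 36.60°.
D = 2·52.8° − 4·36.60° + 180° = 105.60° − 146.39° + 180° = 139.21°.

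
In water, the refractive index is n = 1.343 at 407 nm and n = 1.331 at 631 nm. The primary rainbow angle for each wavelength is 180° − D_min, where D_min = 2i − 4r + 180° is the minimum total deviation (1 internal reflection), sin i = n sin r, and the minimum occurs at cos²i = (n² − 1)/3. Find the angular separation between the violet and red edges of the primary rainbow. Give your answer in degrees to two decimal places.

At 407 nm (n = 1.343): cos²i = 0.26788 → i = 58.830°, r = 39.577°, D_min = 139.354°, rainbow angle = 40.646°.
At 631 nm (n = 1.331): cos²i = 0.25719 → i = 59.527°, r = 40.356°, D_min = 137.630°, rainbow angle = 42.370°.
Angular width = |40.646° − 42.370°| = 1.724°.

1.72°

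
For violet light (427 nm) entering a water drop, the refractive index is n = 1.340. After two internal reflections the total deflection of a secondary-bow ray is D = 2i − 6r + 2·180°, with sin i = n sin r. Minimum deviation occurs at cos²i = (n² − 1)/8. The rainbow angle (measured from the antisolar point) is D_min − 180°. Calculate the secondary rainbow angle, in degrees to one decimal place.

cos²i = (1.79560 − 1)/8 = 0.09945; i = arccos(0.31536) = 71.618°.
sin r = sin 71.618°/1.340 = 0.70819; r = 45.088°.
D_min = 2·71.618° − 6·45.088° + 360° = 232.709°.
Rainbow angle = D_min − 180° = 52.709°.

52.7°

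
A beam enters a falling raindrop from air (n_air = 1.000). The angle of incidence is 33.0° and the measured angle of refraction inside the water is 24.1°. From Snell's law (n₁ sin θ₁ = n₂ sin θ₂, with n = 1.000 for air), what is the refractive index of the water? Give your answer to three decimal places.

1.334

n = sin θ_i / sin θ_r = sin 33.0° / sin 24.1° = 0.5446 / 0.4083 = 1.3338.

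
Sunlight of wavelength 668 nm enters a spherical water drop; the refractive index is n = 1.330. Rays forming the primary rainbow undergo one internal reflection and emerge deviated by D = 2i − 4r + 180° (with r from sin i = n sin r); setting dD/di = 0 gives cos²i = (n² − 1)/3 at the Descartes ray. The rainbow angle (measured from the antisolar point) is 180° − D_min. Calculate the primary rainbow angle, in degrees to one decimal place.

cos²i = (1.76890 − 1)/3 = 0.25630; i = arccos(0.50626) = 59.585°.
sin r = sin 59.585°/1.330 = 0.64841; r = 40.422°.
D_min = 2·59.585° − 4·40.422° + 180° = 137.484°.
Rainbow angle = 180° − D_min = 42.516°.

42.5°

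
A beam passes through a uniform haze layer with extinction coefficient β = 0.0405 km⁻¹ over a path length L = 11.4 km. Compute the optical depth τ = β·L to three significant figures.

τ = β·L = 0.0405 × 11.4 = 0.4617.

0.462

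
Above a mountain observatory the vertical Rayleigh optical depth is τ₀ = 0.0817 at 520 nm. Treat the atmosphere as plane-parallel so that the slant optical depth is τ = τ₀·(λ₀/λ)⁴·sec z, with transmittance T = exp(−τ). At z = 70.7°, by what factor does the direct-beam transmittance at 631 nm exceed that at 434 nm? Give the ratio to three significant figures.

Airmass: sec 70.7° = 3.0256.
τ(631 nm) = 0.0817 × (520/631)⁴ × 3.0256 = 0.0817 × 0.4612 × 3.0256 = 0.1140.
τ(434 nm) = 0.0817 × (520/434)⁴ × 3.0256 = 0.0817 × 2.0609 × 3.0256 = 0.5094.
T(631)/T(434) = exp(τ_B − τ_A) = exp(0.3954) = 1.4850.

1.49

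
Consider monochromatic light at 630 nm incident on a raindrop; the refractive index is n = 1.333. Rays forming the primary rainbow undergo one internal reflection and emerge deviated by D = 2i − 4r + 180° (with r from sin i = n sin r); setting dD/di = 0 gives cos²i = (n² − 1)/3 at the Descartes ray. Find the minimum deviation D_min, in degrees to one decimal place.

cos²i = (1.77689 − 1)/3 = 0.25896; i = arccos(0.50888) = 59.410°.
sin r = sin 59.410°/1.333 = 0.64579; r = 40.225°.
D_min = 2·59.410° − 4·40.225° + 180° = 137.922°.

137.9°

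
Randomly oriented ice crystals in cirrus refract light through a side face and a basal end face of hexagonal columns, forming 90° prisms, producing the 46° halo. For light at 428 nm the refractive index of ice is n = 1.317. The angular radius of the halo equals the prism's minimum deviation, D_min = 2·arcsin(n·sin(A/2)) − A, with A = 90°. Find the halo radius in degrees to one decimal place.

n·sin(A/2) = 1.317 × sin 45° = 1.317 × 0.7071 = 0.9313.
D_min = 2·arcsin(0.9313) − 90° = 2 × 68.632° − 90° = 47.264°.

47.3°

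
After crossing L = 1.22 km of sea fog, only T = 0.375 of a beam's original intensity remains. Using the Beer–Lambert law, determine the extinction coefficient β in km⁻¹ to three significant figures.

Beer–Lambert: T = exp(−βL) ⇒ β = −ln(T)/L = −ln(0.375)/1.22 = 0.9808/1.22 = 0.804 km⁻¹.

0.804 km⁻¹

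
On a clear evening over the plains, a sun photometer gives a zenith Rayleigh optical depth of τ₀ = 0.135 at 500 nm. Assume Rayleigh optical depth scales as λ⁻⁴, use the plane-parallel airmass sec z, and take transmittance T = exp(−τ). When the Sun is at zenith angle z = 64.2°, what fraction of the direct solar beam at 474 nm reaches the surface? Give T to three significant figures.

sec 64.2° = 2.2976.
τ = 0.135 × (500/474)⁴ × 2.2976 = 0.135 × 1.2381 × 2.2976 = 0.3840.
T = exp(−0.3840) = 0.6811.

0.681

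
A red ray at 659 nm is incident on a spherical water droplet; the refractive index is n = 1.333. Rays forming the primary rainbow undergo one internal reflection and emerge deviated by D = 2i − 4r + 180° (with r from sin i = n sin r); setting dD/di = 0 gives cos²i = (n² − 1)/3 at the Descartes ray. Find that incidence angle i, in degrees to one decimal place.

59.4°

cos²i = (1.333² − 1)/3 = (1.77689 − 1)/3 = 0.25896.
cos i = 0.50888, so i = 59.410°.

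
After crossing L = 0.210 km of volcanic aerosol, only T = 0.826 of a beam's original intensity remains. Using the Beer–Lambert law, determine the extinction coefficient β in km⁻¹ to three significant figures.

0.910 km⁻¹

Beer–Lambert: T = exp(−βL) ⇒ β = −ln(T)/L = −ln(0.826)/0.210 = 0.1912/0.210 = 0.9103 km⁻¹.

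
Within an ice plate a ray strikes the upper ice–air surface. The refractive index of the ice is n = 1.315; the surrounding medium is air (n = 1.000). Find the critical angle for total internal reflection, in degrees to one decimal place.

sin θ_c = n_air / n = 1.000 / 1.315 = 0.7605.
θ_c = arcsin(0.7605) = 49.50°.

49.5°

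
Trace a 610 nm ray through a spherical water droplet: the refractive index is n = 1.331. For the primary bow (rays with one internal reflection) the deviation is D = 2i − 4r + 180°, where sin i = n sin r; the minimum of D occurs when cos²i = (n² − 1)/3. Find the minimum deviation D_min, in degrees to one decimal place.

137.6°

cos²i = (1.77156 − 1)/3 = 0.25719; i = arccos(0.50714) = 59.527°.
sin r = sin 59.527°/1.331 = 0.64753; r = 40.356°.
D_min = 2·59.527° − 4·40.356° + 180° = 137.630°.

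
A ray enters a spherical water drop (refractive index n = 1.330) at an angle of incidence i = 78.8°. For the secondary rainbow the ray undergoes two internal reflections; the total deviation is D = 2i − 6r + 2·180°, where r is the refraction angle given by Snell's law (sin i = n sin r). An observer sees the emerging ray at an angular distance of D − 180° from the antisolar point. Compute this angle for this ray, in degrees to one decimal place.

sin r = sin 78.8° / 1.330 = 0.9810/1.330 = 0.7376; r = 47.52°.
D = 2·78.8° − 6·47.52° + 2·180° = 157.60° − 285.14° + 360° = 232.46°.
Angle from antisolar point = D − 180° = 52.46°.

52.5°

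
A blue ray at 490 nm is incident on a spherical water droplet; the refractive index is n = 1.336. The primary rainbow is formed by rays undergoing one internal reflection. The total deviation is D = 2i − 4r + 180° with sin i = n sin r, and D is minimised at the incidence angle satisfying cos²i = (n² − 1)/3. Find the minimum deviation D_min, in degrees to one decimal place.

cos²i = (1.78490 − 1)/3 = 0.26163; i = arccos(0.51150) = 59.236°.
sin r = sin 59.236°/1.336 = 0.64318; r = 40.029°.
D_min = 2·59.236° − 4·40.029° + 180° = 138.356°.

138.4°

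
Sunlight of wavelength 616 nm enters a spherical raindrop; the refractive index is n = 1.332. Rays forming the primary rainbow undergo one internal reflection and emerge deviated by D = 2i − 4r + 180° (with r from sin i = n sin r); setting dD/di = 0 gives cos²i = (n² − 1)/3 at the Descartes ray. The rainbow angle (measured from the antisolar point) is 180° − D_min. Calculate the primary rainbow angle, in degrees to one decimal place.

42.2°

cos²i = (1.77422 − 1)/3 = 0.25807; i = arccos(0.50801) = 59.469°.
sin r = sin 59.469°/1.332 = 0.64666; r = 40.290°.
D_min = 2·59.469° − 4·40.290° + 180° = 137.776°.
Rainbow angle = 180° − D_min = 42.224°.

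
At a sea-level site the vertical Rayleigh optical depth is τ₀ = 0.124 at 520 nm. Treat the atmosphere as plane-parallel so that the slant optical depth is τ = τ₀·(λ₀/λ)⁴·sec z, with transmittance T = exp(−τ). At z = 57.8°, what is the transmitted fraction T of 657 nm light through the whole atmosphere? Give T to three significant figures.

0.913

sec 57.8° = 1.8766.
τ = 0.124 × (520/657)⁴ × 1.8766 = 0.124 × 0.3924 × 1.8766 = 0.0913.
T = exp(−0.0913) = 0.9127.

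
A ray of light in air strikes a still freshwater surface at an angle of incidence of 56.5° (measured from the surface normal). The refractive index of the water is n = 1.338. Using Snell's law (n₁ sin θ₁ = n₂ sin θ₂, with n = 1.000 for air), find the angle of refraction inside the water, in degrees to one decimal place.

Snell: sin θ_r = sin θ_i / n = sin 56.5° / 1.338 = 0.8339 / 1.338 = 0.6232.
θ_r = arcsin(0.6232) = 38.55°.

38.6°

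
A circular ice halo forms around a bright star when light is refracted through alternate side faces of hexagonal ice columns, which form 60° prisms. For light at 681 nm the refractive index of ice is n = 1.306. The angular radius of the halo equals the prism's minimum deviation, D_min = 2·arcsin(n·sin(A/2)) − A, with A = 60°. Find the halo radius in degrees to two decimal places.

n·sin(A/2) = 1.306 × sin 30° = 1.306 × 0.5000 = 0.6530.
D_min = 2·arcsin(0.6530) − 60° = 2 × 40.768° − 60° = 21.536°.

21.54°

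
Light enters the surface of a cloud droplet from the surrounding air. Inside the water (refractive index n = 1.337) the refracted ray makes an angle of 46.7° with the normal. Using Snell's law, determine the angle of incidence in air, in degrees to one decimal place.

76.7°

Snell: sin θ_i = n · sin θ_r = 1.337 × sin 46.7° = 1.337 × 0.7278 = 0.9730.
θ_i = arcsin(0.9730) = 76.66°.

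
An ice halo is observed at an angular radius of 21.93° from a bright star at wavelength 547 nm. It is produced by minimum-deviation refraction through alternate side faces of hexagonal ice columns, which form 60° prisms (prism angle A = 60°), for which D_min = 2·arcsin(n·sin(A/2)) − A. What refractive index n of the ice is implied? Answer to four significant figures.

Rearranging: n = sin((D_min + A)/2) / sin(A/2).
(D_min + A)/2 = (21.93° + 60°)/2 = 40.965°.
n = sin 40.965° / sin 30° = 0.6556 / 0.5000 = 1.3112.

1.311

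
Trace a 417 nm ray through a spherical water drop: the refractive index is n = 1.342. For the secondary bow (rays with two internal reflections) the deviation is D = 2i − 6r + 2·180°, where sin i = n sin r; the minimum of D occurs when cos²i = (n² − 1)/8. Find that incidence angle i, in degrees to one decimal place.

cos²i = (1.342² − 1)/8 = (1.80096 − 1)/8 = 0.10012.
cos i = 0.31642, so i = 71.554°.

71.6°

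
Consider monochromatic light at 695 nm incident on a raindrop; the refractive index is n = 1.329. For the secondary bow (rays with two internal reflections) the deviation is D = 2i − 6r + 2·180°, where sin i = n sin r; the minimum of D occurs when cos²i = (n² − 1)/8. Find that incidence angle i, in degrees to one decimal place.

cos²i = (1.329² − 1)/8 = (1.76624 − 1)/8 = 0.09578.
cos i = 0.30948, so i = 71.972°.

72.0°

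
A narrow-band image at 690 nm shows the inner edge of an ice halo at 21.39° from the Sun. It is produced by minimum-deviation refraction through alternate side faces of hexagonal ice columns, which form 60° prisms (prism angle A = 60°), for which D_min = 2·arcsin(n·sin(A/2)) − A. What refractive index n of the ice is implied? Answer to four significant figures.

1.304

Rearranging: n = sin((D_min + A)/2) / sin(A/2).
(D_min + A)/2 = (21.39° + 60°)/2 = 40.695°.
n = sin 40.695° / sin 30° = 0.6520 / 0.5000 = 1.3041.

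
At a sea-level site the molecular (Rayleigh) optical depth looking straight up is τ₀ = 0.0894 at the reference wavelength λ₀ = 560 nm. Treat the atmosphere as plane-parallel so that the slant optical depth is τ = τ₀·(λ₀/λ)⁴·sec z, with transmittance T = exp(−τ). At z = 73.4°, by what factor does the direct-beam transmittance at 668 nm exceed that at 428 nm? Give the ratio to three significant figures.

2.14

Airmass: sec 73.4° = 3.5003.
τ(668 nm) = 0.0894 × (560/668)⁴ × 3.5003 = 0.0894 × 0.4939 × 3.5003 = 0.1546.
τ(428 nm) = 0.0894 × (560/428)⁴ × 3.5003 = 0.0894 × 2.9307 × 3.5003 = 0.9171.
T(668)/T(428) = exp(τ_B − τ_A) = exp(0.7626) = 2.1437.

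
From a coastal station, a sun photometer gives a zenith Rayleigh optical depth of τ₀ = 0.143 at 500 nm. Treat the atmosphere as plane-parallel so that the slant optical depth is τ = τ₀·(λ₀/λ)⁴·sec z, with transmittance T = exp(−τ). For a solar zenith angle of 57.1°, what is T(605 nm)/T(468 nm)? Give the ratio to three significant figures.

Airmass: sec 57.1° = 1.8410.
τ(605 nm) = 0.143 × (500/605)⁴ × 1.8410 = 0.143 × 0.4665 × 1.8410 = 0.1228.
τ(468 nm) = 0.143 × (500/468)⁴ × 1.8410 = 0.143 × 1.3029 × 1.8410 = 0.3430.
T(605)/T(468) = exp(τ_B − τ_A) = exp(0.2202) = 1.2463.

1.25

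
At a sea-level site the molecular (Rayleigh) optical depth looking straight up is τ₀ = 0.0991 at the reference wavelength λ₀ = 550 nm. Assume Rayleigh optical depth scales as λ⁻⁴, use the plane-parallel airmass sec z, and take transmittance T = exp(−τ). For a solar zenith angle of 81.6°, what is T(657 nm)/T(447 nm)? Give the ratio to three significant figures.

Airmass: sec 81.6° = 6.8454.
τ(657 nm) = 0.0991 × (550/657)⁴ × 6.8454 = 0.0991 × 0.4911 × 6.8454 = 0.3332.
τ(447 nm) = 0.0991 × (550/447)⁴ × 6.8454 = 0.0991 × 2.2920 × 6.8454 = 1.5549.
T(657)/T(447) = exp(τ_B − τ_A) = exp(1.2217) = 3.3930.

3.39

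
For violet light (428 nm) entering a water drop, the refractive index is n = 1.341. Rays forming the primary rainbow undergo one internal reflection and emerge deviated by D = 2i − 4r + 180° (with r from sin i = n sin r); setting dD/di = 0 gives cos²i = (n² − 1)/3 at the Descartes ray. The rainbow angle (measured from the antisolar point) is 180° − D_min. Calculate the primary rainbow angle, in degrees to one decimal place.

40.9°

cos²i = (1.79828 − 1)/3 = 0.26609; i = arccos(0.51584) = 58.946°.
sin r = sin 58.946°/1.341 = 0.63884; r = 39.705°.
D_min = 2·58.946° − 4·39.705° + 180° = 139.071°.
Rainbow angle = 180° − D_min = 40.929°.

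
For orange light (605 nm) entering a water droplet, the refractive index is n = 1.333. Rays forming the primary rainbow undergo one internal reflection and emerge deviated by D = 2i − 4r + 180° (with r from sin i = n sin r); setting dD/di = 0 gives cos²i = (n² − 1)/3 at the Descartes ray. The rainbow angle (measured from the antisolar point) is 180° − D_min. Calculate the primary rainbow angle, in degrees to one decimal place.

42.1°

cos²i = (1.77689 − 1)/3 = 0.25896; i = arccos(0.50888) = 59.410°.
sin r = sin 59.410°/1.333 = 0.64579; r = 40.225°.
D_min = 2·59.410° − 4·40.225° + 180° = 137.922°.
Rainbow angle = 180° − D_min = 42.078°.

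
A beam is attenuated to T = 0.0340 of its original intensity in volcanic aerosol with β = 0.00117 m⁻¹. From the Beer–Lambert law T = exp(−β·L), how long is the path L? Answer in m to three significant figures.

Beer–Lambert: T = exp(−βL) ⇒ L = −ln(T)/β = −ln(0.0340)/0.00117 = 3.3814/0.00117 = 2890 m.

2890 m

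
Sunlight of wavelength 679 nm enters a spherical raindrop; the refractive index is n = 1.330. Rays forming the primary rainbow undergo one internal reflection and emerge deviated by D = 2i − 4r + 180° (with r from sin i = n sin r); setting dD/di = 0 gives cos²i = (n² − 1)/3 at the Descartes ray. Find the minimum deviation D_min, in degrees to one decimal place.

cos²i = (1.76890 − 1)/3 = 0.25630; i = arccos(0.50626) = 59.585°.
sin r = sin 59.585°/1.330 = 0.64841; r = 40.422°.
D_min = 2·59.585° − 4·40.422° + 180° = 137.484°.

137.5°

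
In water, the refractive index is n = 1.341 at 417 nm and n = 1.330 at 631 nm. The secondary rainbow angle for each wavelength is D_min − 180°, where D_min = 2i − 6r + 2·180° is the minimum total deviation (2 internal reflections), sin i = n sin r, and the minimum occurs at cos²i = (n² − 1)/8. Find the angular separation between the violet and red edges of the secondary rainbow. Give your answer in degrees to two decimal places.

2.86°

At 417 nm (n = 1.341): cos²i = 0.09979 → i = 71.586°, r = 45.034°, D_min = 232.966°, rainbow angle = 52.966°.
At 631 nm (n = 1.330): cos²i = 0.09611 → i = 71.940°, r = 45.630°, D_min = 230.101°, rainbow angle = 50.101°.
Angular width = |52.966° − 50.101°| = 2.865°.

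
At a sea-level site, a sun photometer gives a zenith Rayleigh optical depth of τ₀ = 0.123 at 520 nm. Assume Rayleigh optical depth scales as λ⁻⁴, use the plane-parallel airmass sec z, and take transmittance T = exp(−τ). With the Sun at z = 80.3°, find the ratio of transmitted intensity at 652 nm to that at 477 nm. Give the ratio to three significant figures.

Airmass: sec 80.3° = 5.9351.
τ(652 nm) = 0.123 × (520/652)⁴ × 5.9351 = 0.123 × 0.4046 × 5.9351 = 0.2954.
τ(477 nm) = 0.123 × (520/477)⁴ × 5.9351 = 0.123 × 1.4123 × 5.9351 = 1.0310.
T(652)/T(477) = exp(τ_B − τ_A) = exp(0.7357) = 2.0869.

2.09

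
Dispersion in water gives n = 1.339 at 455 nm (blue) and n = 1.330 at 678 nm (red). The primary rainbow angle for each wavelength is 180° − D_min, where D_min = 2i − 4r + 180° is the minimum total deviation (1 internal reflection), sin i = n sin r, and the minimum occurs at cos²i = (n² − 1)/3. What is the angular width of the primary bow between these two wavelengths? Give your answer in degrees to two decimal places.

At 455 nm (n = 1.339): cos²i = 0.26431 → i = 59.062°, r = 39.834°, D_min = 138.786°, rainbow angle = 41.214°.
At 678 nm (n = 1.330): cos²i = 0.25630 → i = 59.585°, r = 40.422°, D_min = 137.484°, rainbow angle = 42.516°.
Angular width = |41.214° − 42.516°| = 1.303°.

1.30°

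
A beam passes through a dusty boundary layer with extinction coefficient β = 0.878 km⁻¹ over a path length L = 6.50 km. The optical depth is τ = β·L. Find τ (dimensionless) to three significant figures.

5.71

τ = β·L = 0.878 × 6.50 = 5.7070.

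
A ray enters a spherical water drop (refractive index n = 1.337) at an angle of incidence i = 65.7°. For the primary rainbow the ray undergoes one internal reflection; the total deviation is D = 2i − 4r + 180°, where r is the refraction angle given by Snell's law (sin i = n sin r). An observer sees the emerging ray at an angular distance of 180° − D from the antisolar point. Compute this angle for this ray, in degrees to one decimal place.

40.5°

sin r = sin 65.7° / 1.337 = 0.9114/1.337 = 0.6817; r = 42.97°.
D = 2·65.7° − 4·42.97° + 180° = 131.40° − 171.90° + 180° = 139.50°.
Angle from antisolar point = 180° − D = 40.50°.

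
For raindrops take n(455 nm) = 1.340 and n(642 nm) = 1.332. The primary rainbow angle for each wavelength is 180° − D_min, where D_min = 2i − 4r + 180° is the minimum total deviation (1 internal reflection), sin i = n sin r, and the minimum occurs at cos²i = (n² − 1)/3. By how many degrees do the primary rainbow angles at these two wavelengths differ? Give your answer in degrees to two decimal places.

1.15°

At 455 nm (n = 1.340): cos²i = 0.26520 → i = 59.004°, r = 39.770°, D_min = 138.929°, rainbow angle = 41.071°.
At 642 nm (n = 1.332): cos²i = 0.25807 → i = 59.469°, r = 40.290°, D_min = 137.776°, rainbow angle = 42.224°.
Angular width = |41.071° − 42.224°| = 1.153°.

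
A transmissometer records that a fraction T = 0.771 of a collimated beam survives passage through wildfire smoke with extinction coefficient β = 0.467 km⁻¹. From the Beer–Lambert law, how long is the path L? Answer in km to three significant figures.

0.557 km

Beer–Lambert: T = exp(−βL) ⇒ L = −ln(T)/β = −ln(0.771)/0.467 = 0.2601/0.467 = 0.5569 km.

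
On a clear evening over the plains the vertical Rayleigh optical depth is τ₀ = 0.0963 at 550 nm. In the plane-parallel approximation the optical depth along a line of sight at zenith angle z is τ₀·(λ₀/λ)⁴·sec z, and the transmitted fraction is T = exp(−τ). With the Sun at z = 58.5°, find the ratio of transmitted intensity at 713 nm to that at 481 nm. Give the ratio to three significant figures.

1.28

Airmass: sec 58.5° = 1.9139.
τ(713 nm) = 0.0963 × (550/713)⁴ × 1.9139 = 0.0963 × 0.3541 × 1.9139 = 0.0653.
τ(481 nm) = 0.0963 × (550/481)⁴ × 1.9139 = 0.0963 × 1.7095 × 1.9139 = 0.3151.
T(713)/T(481) = exp(τ_B − τ_A) = exp(0.2498) = 1.2838.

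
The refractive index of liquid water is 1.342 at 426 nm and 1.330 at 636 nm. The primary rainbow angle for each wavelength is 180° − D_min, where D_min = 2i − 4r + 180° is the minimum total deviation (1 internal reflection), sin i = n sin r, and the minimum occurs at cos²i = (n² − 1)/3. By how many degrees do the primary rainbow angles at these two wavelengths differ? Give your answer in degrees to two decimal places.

1.73°

At 426 nm (n = 1.342): cos²i = 0.26699 → i = 58.888°, r = 39.641°, D_min = 139.213°, rainbow angle = 40.787°.
At 636 nm (n = 1.330): cos²i = 0.25630 → i = 59.585°, r = 40.422°, D_min = 137.484°, rainbow angle = 42.516°.
Angular width = |40.787° − 42.516°| = 1.729°.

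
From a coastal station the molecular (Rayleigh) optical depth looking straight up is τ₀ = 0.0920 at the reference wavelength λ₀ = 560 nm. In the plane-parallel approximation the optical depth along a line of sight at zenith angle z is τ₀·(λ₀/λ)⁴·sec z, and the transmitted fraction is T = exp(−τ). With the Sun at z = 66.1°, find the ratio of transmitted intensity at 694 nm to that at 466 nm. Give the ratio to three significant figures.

1.46

Airmass: sec 66.1° = 2.4683.
τ(694 nm) = 0.0920 × (560/694)⁴ × 2.4683 = 0.0920 × 0.4239 × 2.4683 = 0.0963.
τ(466 nm) = 0.0920 × (560/466)⁴ × 2.4683 = 0.0920 × 2.0855 × 2.4683 = 0.4736.
T(694)/T(466) = exp(τ_B − τ_A) = exp(0.3773) = 1.4583.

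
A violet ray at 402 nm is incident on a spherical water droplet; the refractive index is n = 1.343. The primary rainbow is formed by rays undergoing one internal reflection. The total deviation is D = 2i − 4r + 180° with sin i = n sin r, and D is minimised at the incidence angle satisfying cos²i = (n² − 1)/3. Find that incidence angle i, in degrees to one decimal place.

58.8°

cos²i = (1.343² − 1)/3 = (1.80365 − 1)/3 = 0.26788.
cos i = 0.51757, so i = 58.830°.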